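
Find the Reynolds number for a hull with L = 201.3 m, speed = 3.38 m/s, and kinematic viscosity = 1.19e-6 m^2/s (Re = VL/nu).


Formula: Re = V * L / nu
Step 1 — V * L = 3.38 * 201.3 = 680.394 m^2/s
Step 2 — Re = 680.394 / 1.19e-6 = 5.72e+08

5.72e+08


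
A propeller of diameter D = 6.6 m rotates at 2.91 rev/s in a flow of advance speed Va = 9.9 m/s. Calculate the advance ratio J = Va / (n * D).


Formula: J = Va / (n * D)
Step 1 — n * D = 2.91 * 6.6 = 19.206
Step 2 — J = 9.9 / 19.206 ≈ 0.51546 (5 s.f.)

0.51546


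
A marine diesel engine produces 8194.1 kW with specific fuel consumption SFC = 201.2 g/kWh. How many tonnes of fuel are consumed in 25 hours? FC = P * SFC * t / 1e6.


Formula: FC (tonnes) = P * SFC * t / 1,000,000
Step 1 — P * SFC * t = 8194.1 * 201.2 * 25 = 41216323.0 g
Step 2 — FC (tonnes) = 41216323.0 / 1,000,000 ≈ 41.216 tonnes (5 s.f.)

41.216 tonnes


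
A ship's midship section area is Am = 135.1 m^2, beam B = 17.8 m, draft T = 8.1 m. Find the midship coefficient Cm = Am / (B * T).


Formula: Cm = Am / (B * T)
Step 1 — B * T = 17.8 * 8.1 = 144.18 m^2
Step 2 — Cm = 135.1 / 144.18 ≈ 0.93702 (5 s.f.)

0.93702


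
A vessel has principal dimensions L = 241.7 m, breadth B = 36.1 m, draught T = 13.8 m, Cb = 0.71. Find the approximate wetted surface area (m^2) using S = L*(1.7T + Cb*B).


Formula: S = 1.7*L*T + V/T with V = Cb*L*B*T, i.e. S = L * (1.7*T + Cb*B)
Step 1 — 1.7*T = 1.7 * 13.8 = 23.46 m
Step 2 — Cb*B = 0.71 * 36.1 = 25.631 m
Step 3 — 1.7*T + Cb*B = 23.46 + 25.631 = 49.091 m
Step 4 — S = 241.7 * 49.091 ≈ 11865 m^2 (5 s.f.)

11865 m^2


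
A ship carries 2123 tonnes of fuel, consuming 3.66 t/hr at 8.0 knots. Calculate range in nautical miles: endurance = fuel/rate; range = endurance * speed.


Formula: endurance = fuel / rate; range = endurance * speed
Step 1 — endurance = 2123 / 3.66 = 580.0546 hours
Step 2 — range = 580.0546 * 8.0 ≈ 4640.4 nautical miles (5 s.f.)

4640.4 NM


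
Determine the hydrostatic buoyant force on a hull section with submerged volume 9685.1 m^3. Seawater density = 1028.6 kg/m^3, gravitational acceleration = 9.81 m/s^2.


Formula: Fb = rho * g * V
Substituting: Fb = 1028.6 * 9.81 * 9685.1
Intermediate: 1028.6 * 9.81 = 10090.566
Result: Fb = 10090.566 * 9685.1 ≈ 97728000 N (5 s.f.)

97728000 N


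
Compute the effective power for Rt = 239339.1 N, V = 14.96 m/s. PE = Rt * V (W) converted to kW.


Formula: PE = Rt * V / 1000 (kW)
Step 1 — PE (W) = 239339.1 * 14.96 = 3580512.936 W
Step 2 — PE (kW) = 3580512.936 / 1000 ≈ 3580.5 kW (5 s.f.)

3580.5 kW


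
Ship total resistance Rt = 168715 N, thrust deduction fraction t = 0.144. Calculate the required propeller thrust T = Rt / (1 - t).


Formula: T = Rt / (1 - t)
Step 1 — (1 - t) = 1 - 0.144 = 0.856
Step 2 — T = 168715 / 0.856 ≈ 197100 N (5 s.f.)

197100 N


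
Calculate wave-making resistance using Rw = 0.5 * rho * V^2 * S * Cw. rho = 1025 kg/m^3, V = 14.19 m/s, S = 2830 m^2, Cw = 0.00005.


Formula: Rw = 0.5 * rho * V^2 * S * Cw
Step 1 — V^2 = 14.19^2 = 201.3561
Step 2 — 0.5 * rho * V^2 = 0.5 * 1025 * 201.3561 = 103195.00125
Step 3 — Rw = 103195.00125 * 2830 * 0.00005 ≈ 14602 N (5 s.f.)

14602 N


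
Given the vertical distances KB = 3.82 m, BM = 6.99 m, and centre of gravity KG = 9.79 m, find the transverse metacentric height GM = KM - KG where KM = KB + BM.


Formula: GM = KB + BM - KG
Step 1 — KM = KB + BM = 3.82 + 6.99 = 10.81 m
Step 2 — GM = KM - KG = 10.81 - 9.79 = 1.02 m

1.02 m


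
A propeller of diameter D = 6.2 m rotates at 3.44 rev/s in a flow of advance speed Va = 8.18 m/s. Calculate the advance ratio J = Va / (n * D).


Formula: J = Va / (n * D)
Step 1 — n * D = 3.44 * 6.2 = 21.328
Step 2 — J = 8.18 / 21.328 ≈ 0.38353 (5 s.f.)

0.38353


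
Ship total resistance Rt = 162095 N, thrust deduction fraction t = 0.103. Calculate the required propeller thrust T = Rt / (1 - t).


Formula: T = Rt / (1 - t)
Step 1 — (1 - t) = 1 - 0.103 = 0.897
Step 2 — T = 162095 / 0.897 ≈ 180710 N (5 s.f.)

180710 N


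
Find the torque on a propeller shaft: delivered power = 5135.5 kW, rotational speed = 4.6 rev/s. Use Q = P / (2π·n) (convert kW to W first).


Formula: Q = P_W / (2 * pi * n)
Step 1 — P_W = 5135.5 kW * 1000 = 5135500.0 W
Step 2 — 2 * pi * n = 2 * pi * 4.6 = 28.902652
Step 3 — Q = 5135500.0 / 28.902652 ≈ 177680 N·m (5 s.f.)

177680 N·m


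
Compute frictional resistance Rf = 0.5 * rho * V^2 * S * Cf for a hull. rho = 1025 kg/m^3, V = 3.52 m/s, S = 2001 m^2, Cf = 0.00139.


Formula: Rf = 0.5 * rho * V^2 * S * Cf
Step 1 — V^2 = 3.52^2 = 12.3904
Step 2 — 0.5 * rho * V^2 = 0.5 * 1025 * 12.3904 = 6350.08
Step 3 — Rf = 6350.08 * 2001 * 0.00139 ≈ 17662 N (5 s.f.)

17662 N


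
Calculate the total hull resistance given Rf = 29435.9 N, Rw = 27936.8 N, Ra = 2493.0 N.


Formula: Rt = Rf + Rw + Ra
Substituting: Rt = 29435.9 + 27936.8 + 2493.0
Result: Rt = 59865.7 N

59865.7 N


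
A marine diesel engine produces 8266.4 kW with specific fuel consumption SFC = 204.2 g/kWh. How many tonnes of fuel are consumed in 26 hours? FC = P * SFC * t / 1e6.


Formula: FC (tonnes) = P * SFC * t / 1,000,000
Step 1 — P * SFC * t = 8266.4 * 204.2 * 26 = 43887970.88 g
Step 2 — FC (tonnes) = 43887970.88 / 1,000,000 ≈ 43.888 tonnes (5 s.f.)

43.888 tonnes


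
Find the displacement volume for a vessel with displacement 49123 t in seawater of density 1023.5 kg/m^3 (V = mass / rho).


Formula: V = mass / rho
Step 1 — convert tonnes to kg: 49123 t * 1000 = 49123000 kg
Step 2 — V = 49123000 / 1023.5 ≈ 47995 m^3 (5 s.f.)

47995 m^3


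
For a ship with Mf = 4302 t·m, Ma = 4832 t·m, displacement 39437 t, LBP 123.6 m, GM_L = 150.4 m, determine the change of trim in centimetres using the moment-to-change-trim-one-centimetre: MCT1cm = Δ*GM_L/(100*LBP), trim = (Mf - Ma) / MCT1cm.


Formula: net trimming moment = Mf - Ma; MCT1cm = Δ*GM_L/(100*LBP); trim = net moment / MCT1cm
Step 1 — net trimming moment = 4302 - 4832 = -530 t·m
Step 2 — MCT1cm = 39437 * 150.4 / (100 * 123.6) = 479.8806 t·m/cm
Step 3 — trim = -530 / 479.8806 ≈ -1.1044 cm (5 s.f.)

-1.1044 cm


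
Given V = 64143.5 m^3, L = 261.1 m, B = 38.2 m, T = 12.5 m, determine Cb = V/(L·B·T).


Formula: Cb = V / (L * B * T)
Step 1 — L * B * T = 261.1 * 38.2 * 12.5 = 124675.25 m^3
Step 2 — Cb = 64143.5 / 124675.25 ≈ 0.51448 (5 s.f.)

0.51448


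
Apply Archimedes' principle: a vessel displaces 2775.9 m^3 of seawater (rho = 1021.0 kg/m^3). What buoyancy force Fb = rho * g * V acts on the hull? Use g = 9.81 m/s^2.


Formula: Fb = rho * g * V
Substituting: Fb = 1021.0 * 9.81 * 2775.9
Intermediate: 1021.0 * 9.81 = 10016.01
Result: Fb = 10016.01 * 2775.9 ≈ 27803000 N (5 s.f.)

27803000 N


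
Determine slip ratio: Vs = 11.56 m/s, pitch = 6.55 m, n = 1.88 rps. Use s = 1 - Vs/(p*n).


Formula: s = 1 - Vs / (p * n)
Step 1 — p * n = 6.55 * 1.88 = 12.314
Step 2 — Vs / (p*n) = 11.56 / 12.314 = 0.938769 (6 d.p.)
Step 3 — s = 1 - 0.938769 = 0.061231

0.061231


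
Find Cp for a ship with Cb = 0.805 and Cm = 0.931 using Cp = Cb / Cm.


Formula: Cp = Cb / Cm
Substituting: Cp = 0.805 / 0.931
Result: Cp ≈ 0.86466 (5 s.f.)

0.86466


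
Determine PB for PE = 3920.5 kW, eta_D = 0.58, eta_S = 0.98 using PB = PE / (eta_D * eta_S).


Formula: PB = PE / (eta_D * eta_S)
Step 1 — combined efficiency = eta_D * eta_S = 0.58 * 0.98 = 0.5684
Step 2 — PB = 3920.5 / 0.5684 ≈ 6897.4 kW (5 s.f.)

6897.4 kW


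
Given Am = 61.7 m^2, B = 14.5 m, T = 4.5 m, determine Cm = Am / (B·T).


Formula: Cm = Am / (B * T)
Step 1 — B * T = 14.5 * 4.5 = 65.25 m^2
Step 2 — Cm = 61.7 / 65.25 ≈ 0.94559 (5 s.f.)

0.94559


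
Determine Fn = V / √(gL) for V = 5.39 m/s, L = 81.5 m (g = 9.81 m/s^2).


Formula: Fn = V / sqrt(g * L)
Step 1 — g * L = 9.81 * 81.5 = 799.515
Step 2 — sqrt(g * L) = sqrt(799.515) = 28.275696
Step 3 — Fn = 5.39 / 28.275696 ≈ 0.19062 (5 s.f.)

0.19062


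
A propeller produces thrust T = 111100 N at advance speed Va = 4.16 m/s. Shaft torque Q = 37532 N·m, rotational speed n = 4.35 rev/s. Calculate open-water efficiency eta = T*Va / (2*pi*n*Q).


Formula: eta = T * Va / (2 * pi * n * Q)
Step 1 — numerator = T * Va = 111100 * 4.16 = 462176.0
Step 2 — 2 * pi * n = 2 * pi * 4.35 = 27.331856
Step 3 — denominator = 27.331856 * 37532 = 1025819.22
Step 4 — eta = 462176.0 / 1025819.22 ≈ 0.45054 (5 s.f.)

0.45054


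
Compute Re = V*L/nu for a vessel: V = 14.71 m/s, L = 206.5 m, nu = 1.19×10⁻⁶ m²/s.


Formula: Re = V * L / nu
Step 1 — V * L = 14.71 * 206.5 = 3037.615 m^2/s
Step 2 — Re = 3037.615 / 1.19e-6 = 2.55e+09

2.55e+09


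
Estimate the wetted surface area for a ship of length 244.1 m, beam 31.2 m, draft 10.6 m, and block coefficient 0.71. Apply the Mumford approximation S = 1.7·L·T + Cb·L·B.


Formula: S = 1.7*L*T + V/T with V = Cb*L*B*T, i.e. S = L * (1.7*T + Cb*B)
Step 1 — 1.7*T = 1.7 * 10.6 = 18.02 m
Step 2 — Cb*B = 0.71 * 31.2 = 22.152 m
Step 3 — 1.7*T + Cb*B = 18.02 + 22.152 = 40.172 m
Step 4 — S = 244.1 * 40.172 ≈ 9806.0 m^2 (5 s.f.)

9806.0 m^2


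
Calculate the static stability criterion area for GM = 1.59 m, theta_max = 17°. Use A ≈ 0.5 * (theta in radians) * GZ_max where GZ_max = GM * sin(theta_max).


Formula: GZ_max = GM * sin(theta); Area = 0.5 * theta_rad * GZ_max
Step 1 — GZ_max = 1.59 * sin(17°) = 1.59 * 0.292372 = 0.464871 m
Step 2 — theta_rad = 17 * pi/180 = 0.296706 rad
Step 3 — Area = 0.5 * 0.296706 * 0.464871 ≈ 0.068965 m·rad (5 s.f.)

0.068965 m·rad


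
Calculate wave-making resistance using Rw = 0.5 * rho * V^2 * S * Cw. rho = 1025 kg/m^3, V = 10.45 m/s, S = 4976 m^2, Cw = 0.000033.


Formula: Rw = 0.5 * rho * V^2 * S * Cw
Step 1 — V^2 = 10.45^2 = 109.2025
Step 2 — 0.5 * rho * V^2 = 0.5 * 1025 * 109.2025 = 55966.28125
Step 3 — Rw = 55966.28125 * 4976 * 0.000033 ≈ 9190.1 N (5 s.f.)

9190.1 N


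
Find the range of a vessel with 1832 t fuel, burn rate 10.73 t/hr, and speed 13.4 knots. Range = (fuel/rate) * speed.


Formula: endurance = fuel / rate; range = endurance * speed
Step 1 — endurance = 1832 / 10.73 = 170.7363 hours
Step 2 — range = 170.7363 * 13.4 ≈ 2287.9 nautical miles (5 s.f.)

2287.9 NM


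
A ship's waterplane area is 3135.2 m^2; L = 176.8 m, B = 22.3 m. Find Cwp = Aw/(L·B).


Formula: Cwp = Aw / (L * B)
Step 1 — L * B = 176.8 * 22.3 = 3942.64 m^2
Step 2 — Cwp = 3135.2 / 3942.64 ≈ 0.79520 (5 s.f.)

0.79520


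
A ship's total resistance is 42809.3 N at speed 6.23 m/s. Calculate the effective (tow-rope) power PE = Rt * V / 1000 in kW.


Formula: PE = Rt * V / 1000 (kW)
Step 1 — PE (W) = 42809.3 * 6.23 = 266701.939 W
Step 2 — PE (kW) = 266701.939 / 1000 ≈ 266.70 kW (5 s.f.)

266.70 kW


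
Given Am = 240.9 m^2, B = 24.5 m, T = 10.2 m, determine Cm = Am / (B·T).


Formula: Cm = Am / (B * T)
Step 1 — B * T = 24.5 * 10.2 = 249.9 m^2
Step 2 — Cm = 240.9 / 249.9 ≈ 0.96399 (5 s.f.)

0.96399


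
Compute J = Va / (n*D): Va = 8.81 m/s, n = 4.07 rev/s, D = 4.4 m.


Formula: J = Va / (n * D)
Step 1 — n * D = 4.07 * 4.4 = 17.908
Step 2 — J = 8.81 / 17.908 ≈ 0.49196 (5 s.f.)

0.49196


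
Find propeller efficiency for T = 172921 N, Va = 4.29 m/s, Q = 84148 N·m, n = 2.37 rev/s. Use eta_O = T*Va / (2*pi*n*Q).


Formula: eta = T * Va / (2 * pi * n * Q)
Step 1 — numerator = T * Va = 172921 * 4.29 = 741831.09
Step 2 — 2 * pi * n = 2 * pi * 2.37 = 14.891149
Step 3 — denominator = 14.891149 * 84148 = 1253060.41
Step 4 — eta = 741831.09 / 1253060.41 ≈ 0.59202 (5 s.f.)

0.59202


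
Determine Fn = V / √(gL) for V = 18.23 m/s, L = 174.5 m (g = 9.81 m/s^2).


Formula: Fn = V / sqrt(g * L)
Step 1 — g * L = 9.81 * 174.5 = 1711.845
Step 2 — sqrt(g * L) = sqrt(1711.845) = 41.374449
Step 3 — Fn = 18.23 / 41.374449 ≈ 0.44061 (5 s.f.)

0.44061


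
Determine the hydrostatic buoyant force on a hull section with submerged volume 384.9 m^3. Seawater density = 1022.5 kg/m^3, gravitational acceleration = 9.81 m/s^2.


Formula: Fb = rho * g * V
Substituting: Fb = 1022.5 * 9.81 * 384.9
Intermediate: 1022.5 * 9.81 = 10030.725
Result: Fb = 10030.725 * 384.9 ≈ 3860800 N (5 s.f.)

3860800 N


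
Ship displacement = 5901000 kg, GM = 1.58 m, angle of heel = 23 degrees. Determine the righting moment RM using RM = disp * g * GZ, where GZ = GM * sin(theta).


Formula: GZ = GM * sin(theta); RM = disp * g * GZ
Step 1 — GZ = 1.58 * sin(23°) = 1.58 * 0.390731 = 0.617355 m
Step 2 — RM = 5901000 * 9.81 * 0.617355 ≈ 35738000 N·m (5 s.f.)

35738000 N·m


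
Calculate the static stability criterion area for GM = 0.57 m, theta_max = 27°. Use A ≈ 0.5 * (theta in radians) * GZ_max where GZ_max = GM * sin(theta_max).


Formula: GZ_max = GM * sin(theta); Area = 0.5 * theta_rad * GZ_max
Step 1 — GZ_max = 0.57 * sin(27°) = 0.57 * 0.45399 = 0.258774 m
Step 2 — theta_rad = 27 * pi/180 = 0.471239 rad
Step 3 — Area = 0.5 * 0.471239 * 0.258774 ≈ 0.060972 m·rad (5 s.f.)

0.060972 m·rad


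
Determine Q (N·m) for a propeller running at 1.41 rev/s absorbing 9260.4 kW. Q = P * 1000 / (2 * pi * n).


Formula: Q = P_W / (2 * pi * n)
Step 1 — P_W = 9260.4 kW * 1000 = 9260400.0 W
Step 2 — 2 * pi * n = 2 * pi * 1.41 = 8.859291
Step 3 — Q = 9260400.0 / 8.859291 ≈ 1045300 N·m (5 s.f.)

1045300 N·m


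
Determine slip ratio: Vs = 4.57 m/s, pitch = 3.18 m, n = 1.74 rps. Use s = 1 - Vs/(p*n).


Formula: s = 1 - Vs / (p * n)
Step 1 — p * n = 3.18 * 1.74 = 5.5332
Step 2 — Vs / (p*n) = 4.57 / 5.5332 = 0.825924 (6 d.p.)
Step 3 — s = 1 - 0.825924 = 0.174076

0.174076


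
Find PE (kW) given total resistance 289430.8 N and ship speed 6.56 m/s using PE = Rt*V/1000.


Formula: PE = Rt * V / 1000 (kW)
Step 1 — PE (W) = 289430.8 * 6.56 = 1898666.048 W
Step 2 — PE (kW) = 1898666.048 / 1000 ≈ 1898.7 kW (5 s.f.)

1898.7 kW


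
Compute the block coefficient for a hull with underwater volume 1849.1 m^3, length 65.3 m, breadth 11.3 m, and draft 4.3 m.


Formula: Cb = V / (L * B * T)
Step 1 — L * B * T = 65.3 * 11.3 * 4.3 = 3172.927 m^3
Step 2 — Cb = 1849.1 / 3172.927 ≈ 0.58277 (5 s.f.)

0.58277


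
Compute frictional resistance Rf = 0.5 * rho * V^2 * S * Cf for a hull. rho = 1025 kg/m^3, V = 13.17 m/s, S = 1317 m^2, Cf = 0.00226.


Formula: Rf = 0.5 * rho * V^2 * S * Cf
Step 1 — V^2 = 13.17^2 = 173.4489
Step 2 — 0.5 * rho * V^2 = 0.5 * 1025 * 173.4489 = 88892.56125
Step 3 — Rf = 88892.56125 * 1317 * 0.00226 ≈ 264580 N (5 s.f.)

264580 N


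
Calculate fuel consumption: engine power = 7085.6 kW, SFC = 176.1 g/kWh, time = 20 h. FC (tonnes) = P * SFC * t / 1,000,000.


Formula: FC (tonnes) = P * SFC * t / 1,000,000
Step 1 — P * SFC * t = 7085.6 * 176.1 * 20 = 24955483.2 g
Step 2 — FC (tonnes) = 24955483.2 / 1,000,000 ≈ 24.955 tonnes (5 s.f.)

24.955 tonnes


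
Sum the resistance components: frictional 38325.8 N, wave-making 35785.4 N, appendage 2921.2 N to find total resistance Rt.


Formula: Rt = Rf + Rw + Ra
Substituting: Rt = 38325.8 + 35785.4 + 2921.2
Result: Rt = 77032.4 N

77032.4 N


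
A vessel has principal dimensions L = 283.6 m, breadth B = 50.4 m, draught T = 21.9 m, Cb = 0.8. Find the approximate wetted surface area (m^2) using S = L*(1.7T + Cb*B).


Formula: S = 1.7*L*T + V/T with V = Cb*L*B*T, i.e. S = L * (1.7*T + Cb*B)
Step 1 — 1.7*T = 1.7 * 21.9 = 37.23 m
Step 2 — Cb*B = 0.8 * 50.4 = 40.32 m
Step 3 — 1.7*T + Cb*B = 37.23 + 40.32 = 77.55 m
Step 4 — S = 283.6 * 77.55 ≈ 21993 m^2 (5 s.f.)

21993 m^2


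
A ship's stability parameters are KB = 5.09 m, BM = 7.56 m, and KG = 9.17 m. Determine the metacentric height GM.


Formula: GM = KB + BM - KG
Step 1 — KM = KB + BM = 5.09 + 7.56 = 12.65 m
Step 2 — GM = KM - KG = 12.65 - 9.17 = 3.48 m

3.48 m


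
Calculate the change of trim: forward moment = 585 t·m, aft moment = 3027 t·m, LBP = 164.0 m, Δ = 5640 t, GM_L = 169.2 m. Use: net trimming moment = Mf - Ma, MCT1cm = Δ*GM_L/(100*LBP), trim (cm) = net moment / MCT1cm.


Formula: net trimming moment = Mf - Ma; MCT1cm = Δ*GM_L/(100*LBP); trim = net moment / MCT1cm
Step 1 — net trimming moment = 585 - 3027 = -2442 t·m
Step 2 — MCT1cm = 5640 * 169.2 / (100 * 164.0) = 58.1883 t·m/cm
Step 3 — trim = -2442 / 58.1883 ≈ -41.967 cm (5 s.f.)

-41.967 cm


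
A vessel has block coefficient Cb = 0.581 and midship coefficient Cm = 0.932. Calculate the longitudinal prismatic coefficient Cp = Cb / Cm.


Formula: Cp = Cb / Cm
Substituting: Cp = 0.581 / 0.932
Result: Cp ≈ 0.62339 (5 s.f.)

0.62339


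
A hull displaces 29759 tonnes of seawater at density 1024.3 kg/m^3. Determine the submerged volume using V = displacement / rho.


Formula: V = mass / rho
Step 1 — convert tonnes to kg: 29759 t * 1000 = 29759000 kg
Step 2 — V = 29759000 / 1024.3 ≈ 29053 m^3 (5 s.f.)

29053 m^3


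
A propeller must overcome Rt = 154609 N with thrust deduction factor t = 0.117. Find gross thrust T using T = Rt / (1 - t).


Formula: T = Rt / (1 - t)
Step 1 — (1 - t) = 1 - 0.117 = 0.883
Step 2 — T = 154609 / 0.883 ≈ 175100 N (5 s.f.)

175100 N


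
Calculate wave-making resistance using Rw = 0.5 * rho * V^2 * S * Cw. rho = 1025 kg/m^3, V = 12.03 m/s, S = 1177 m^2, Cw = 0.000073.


Formula: Rw = 0.5 * rho * V^2 * S * Cw
Step 1 — V^2 = 12.03^2 = 144.7209
Step 2 — 0.5 * rho * V^2 = 0.5 * 1025 * 144.7209 = 74169.46125
Step 3 — Rw = 74169.46125 * 1177 * 0.000073 ≈ 6372.7 N (5 s.f.)

6372.7 N


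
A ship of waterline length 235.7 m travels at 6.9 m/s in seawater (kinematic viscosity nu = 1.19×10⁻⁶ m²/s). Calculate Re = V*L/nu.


Formula: Re = V * L / nu
Step 1 — V * L = 6.9 * 235.7 = 1626.33 m^2/s
Step 2 — Re = 1626.33 / 1.19e-6 = 1.37e+09

1.37e+09


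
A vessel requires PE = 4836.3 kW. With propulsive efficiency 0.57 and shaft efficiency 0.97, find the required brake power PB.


Formula: PB = PE / (eta_D * eta_S)
Step 1 — combined efficiency = eta_D * eta_S = 0.57 * 0.97 = 0.5529
Step 2 — PB = 4836.3 / 0.5529 ≈ 8747.2 kW (5 s.f.)

8747.2 kW


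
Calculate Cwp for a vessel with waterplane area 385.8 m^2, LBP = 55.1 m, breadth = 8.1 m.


Formula: Cwp = Aw / (L * B)
Step 1 — L * B = 55.1 * 8.1 = 446.31 m^2
Step 2 — Cwp = 385.8 / 446.31 ≈ 0.86442 (5 s.f.)

0.86442


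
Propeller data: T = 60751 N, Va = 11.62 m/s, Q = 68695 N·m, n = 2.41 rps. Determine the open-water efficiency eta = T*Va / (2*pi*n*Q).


Formula: eta = T * Va / (2 * pi * n * Q)
Step 1 — numerator = T * Va = 60751 * 11.62 = 705926.62
Step 2 — 2 * pi * n = 2 * pi * 2.41 = 15.142477
Step 3 — denominator = 15.142477 * 68695 = 1040212.46
Step 4 — eta = 705926.62 / 1040212.46 ≈ 0.67864 (5 s.f.)

0.67864


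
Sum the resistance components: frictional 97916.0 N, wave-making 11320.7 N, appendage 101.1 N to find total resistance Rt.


Formula: Rt = Rf + Rw + Ra
Substituting: Rt = 97916.0 + 11320.7 + 101.1
Result: Rt = 109337.8 N

109337.8 N


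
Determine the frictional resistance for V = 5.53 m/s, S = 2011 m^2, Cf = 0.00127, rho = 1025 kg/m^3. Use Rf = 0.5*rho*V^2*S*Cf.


Formula: Rf = 0.5 * rho * V^2 * S * Cf
Step 1 — V^2 = 5.53^2 = 30.5809
Step 2 — 0.5 * rho * V^2 = 0.5 * 1025 * 30.5809 = 15672.71125
Step 3 — Rf = 15672.71125 * 2011 * 0.00127 ≈ 40028 N (5 s.f.)

40028 N


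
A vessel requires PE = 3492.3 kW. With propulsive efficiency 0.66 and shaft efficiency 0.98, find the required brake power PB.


Formula: PB = PE / (eta_D * eta_S)
Step 1 — combined efficiency = eta_D * eta_S = 0.66 * 0.98 = 0.6468
Step 2 — PB = 3492.3 / 0.6468 ≈ 5399.4 kW (5 s.f.)

5399.4 kW


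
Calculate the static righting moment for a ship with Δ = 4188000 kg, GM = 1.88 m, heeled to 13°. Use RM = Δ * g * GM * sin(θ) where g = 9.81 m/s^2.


Formula: GZ = GM * sin(theta); RM = disp * g * GZ
Step 1 — GZ = 1.88 * sin(13°) = 1.88 * 0.224951 = 0.422908 m
Step 2 — RM = 4188000 * 9.81 * 0.422908 ≈ 17375000 N·m (5 s.f.)

17375000 N·m


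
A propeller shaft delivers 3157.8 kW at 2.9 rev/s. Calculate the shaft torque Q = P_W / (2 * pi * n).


Formula: Q = P_W / (2 * pi * n)
Step 1 — P_W = 3157.8 kW * 1000 = 3157800.0 W
Step 2 — 2 * pi * n = 2 * pi * 2.9 = 18.221237
Step 3 — Q = 3157800.0 / 18.221237 ≈ 173300 N·m (5 s.f.)

173300 N·m


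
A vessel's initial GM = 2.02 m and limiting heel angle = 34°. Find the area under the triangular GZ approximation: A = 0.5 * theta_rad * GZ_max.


Formula: GZ_max = GM * sin(theta); Area = 0.5 * theta_rad * GZ_max
Step 1 — GZ_max = 2.02 * sin(34°) = 2.02 * 0.559193 = 1.12957 m
Step 2 — theta_rad = 34 * pi/180 = 0.593412 rad
Step 3 — Area = 0.5 * 0.593412 * 1.12957 ≈ 0.33515 m·rad (5 s.f.)

0.33515 m·rad


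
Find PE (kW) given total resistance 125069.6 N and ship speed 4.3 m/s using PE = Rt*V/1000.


Formula: PE = Rt * V / 1000 (kW)
Step 1 — PE (W) = 125069.6 * 4.3 = 537799.28 W
Step 2 — PE (kW) = 537799.28 / 1000 ≈ 537.80 kW (5 s.f.)

537.80 kW


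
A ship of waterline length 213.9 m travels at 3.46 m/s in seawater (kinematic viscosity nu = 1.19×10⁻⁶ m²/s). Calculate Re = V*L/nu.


Formula: Re = V * L / nu
Step 1 — V * L = 3.46 * 213.9 = 740.094 m^2/s
Step 2 — Re = 740.094 / 1.19e-6 = 6.22e+08

6.22e+08


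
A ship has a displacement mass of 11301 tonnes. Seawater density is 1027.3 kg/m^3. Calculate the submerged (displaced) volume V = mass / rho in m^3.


Formula: V = mass / rho
Step 1 — convert tonnes to kg: 11301 t * 1000 = 11301000 kg
Step 2 — V = 11301000 / 1027.3 ≈ 11001 m^3 (5 s.f.)

11001 m^3


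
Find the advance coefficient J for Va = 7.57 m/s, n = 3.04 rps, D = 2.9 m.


Formula: J = Va / (n * D)
Step 1 — n * D = 3.04 * 2.9 = 8.816
Step 2 — J = 7.57 / 8.816 ≈ 0.85867 (5 s.f.)

0.85867


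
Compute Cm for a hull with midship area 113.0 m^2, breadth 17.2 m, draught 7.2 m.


Formula: Cm = Am / (B * T)
Step 1 — B * T = 17.2 * 7.2 = 123.84 m^2
Step 2 — Cm = 113.0 / 123.84 ≈ 0.91247 (5 s.f.)

0.91247


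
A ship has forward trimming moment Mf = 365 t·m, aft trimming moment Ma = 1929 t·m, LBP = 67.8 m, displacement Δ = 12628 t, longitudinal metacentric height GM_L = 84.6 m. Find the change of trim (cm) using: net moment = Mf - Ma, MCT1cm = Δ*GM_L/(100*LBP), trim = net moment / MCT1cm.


Formula: net trimming moment = Mf - Ma; MCT1cm = Δ*GM_L/(100*LBP); trim = net moment / MCT1cm
Step 1 — net trimming moment = 365 - 1929 = -1564 t·m
Step 2 — MCT1cm = 12628 * 84.6 / (100 * 67.8) = 157.5706 t·m/cm
Step 3 — trim = -1564 / 157.5706 ≈ -9.9257 cm (5 s.f.)

-9.9257 cm


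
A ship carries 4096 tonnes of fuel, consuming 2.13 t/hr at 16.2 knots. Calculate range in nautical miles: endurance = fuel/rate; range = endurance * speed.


Formula: endurance = fuel / rate; range = endurance * speed
Step 1 — endurance = 4096 / 2.13 = 1923.0047 hours
Step 2 — range = 1923.0047 * 16.2 ≈ 31153 nautical miles (5 s.f.)

31153 NM


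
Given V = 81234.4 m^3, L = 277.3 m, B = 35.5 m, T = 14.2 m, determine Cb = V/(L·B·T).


Formula: Cb = V / (L * B * T)
Step 1 — L * B * T = 277.3 * 35.5 * 14.2 = 139786.93 m^3
Step 2 — Cb = 81234.4 / 139786.93 ≈ 0.58113 (5 s.f.)

0.58113


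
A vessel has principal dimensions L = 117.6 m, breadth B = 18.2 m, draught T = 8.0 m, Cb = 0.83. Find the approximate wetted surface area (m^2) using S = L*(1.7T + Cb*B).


Formula: S = 1.7*L*T + V/T with V = Cb*L*B*T, i.e. S = L * (1.7*T + Cb*B)
Step 1 — 1.7*T = 1.7 * 8.0 = 13.6 m
Step 2 — Cb*B = 0.83 * 18.2 = 15.106 m
Step 3 — 1.7*T + Cb*B = 13.6 + 15.106 = 28.706 m
Step 4 — S = 117.6 * 28.706 ≈ 3375.8 m^2 (5 s.f.)

3375.8 m^2


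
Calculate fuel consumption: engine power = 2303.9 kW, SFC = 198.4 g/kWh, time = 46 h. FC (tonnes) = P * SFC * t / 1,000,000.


Formula: FC (tonnes) = P * SFC * t / 1,000,000
Step 1 — P * SFC * t = 2303.9 * 198.4 * 46 = 21026312.96 g
Step 2 — FC (tonnes) = 21026312.96 / 1,000,000 ≈ 21.026 tonnes (5 s.f.)

21.026 tonnes


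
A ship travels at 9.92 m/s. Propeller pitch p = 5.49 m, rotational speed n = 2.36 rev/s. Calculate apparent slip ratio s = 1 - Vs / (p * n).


Formula: s = 1 - Vs / (p * n)
Step 1 — p * n = 5.49 * 2.36 = 12.9564
Step 2 — Vs / (p*n) = 9.92 / 12.9564 = 0.765645 (6 d.p.)
Step 3 — s = 1 - 0.765645 = 0.234355

0.234355


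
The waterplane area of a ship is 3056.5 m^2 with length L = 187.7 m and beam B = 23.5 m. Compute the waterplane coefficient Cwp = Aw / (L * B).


Formula: Cwp = Aw / (L * B)
Step 1 — L * B = 187.7 * 23.5 = 4410.95 m^2
Step 2 — Cwp = 3056.5 / 4410.95 ≈ 0.69293 (5 s.f.)

0.69293


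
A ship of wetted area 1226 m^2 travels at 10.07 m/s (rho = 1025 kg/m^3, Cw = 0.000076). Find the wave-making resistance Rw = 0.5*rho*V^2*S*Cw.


Formula: Rw = 0.5 * rho * V^2 * S * Cw
Step 1 — V^2 = 10.07^2 = 101.4049
Step 2 — 0.5 * rho * V^2 = 0.5 * 1025 * 101.4049 = 51970.01125
Step 3 — Rw = 51970.01125 * 1226 * 0.000076 ≈ 4842.4 N (5 s.f.)

4842.4 N


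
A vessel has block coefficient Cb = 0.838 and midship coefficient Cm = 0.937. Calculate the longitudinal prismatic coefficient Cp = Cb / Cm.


Formula: Cp = Cb / Cm
Substituting: Cp = 0.838 / 0.937
Result: Cp ≈ 0.89434 (5 s.f.)

0.89434


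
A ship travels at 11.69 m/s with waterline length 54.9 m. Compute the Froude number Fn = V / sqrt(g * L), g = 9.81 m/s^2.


Formula: Fn = V / sqrt(g * L)
Step 1 — g * L = 9.81 * 54.9 = 538.569
Step 2 — sqrt(g * L) = sqrt(538.569) = 23.207089
Step 3 — Fn = 11.69 / 23.207089 ≈ 0.50373 (5 s.f.)

0.50373


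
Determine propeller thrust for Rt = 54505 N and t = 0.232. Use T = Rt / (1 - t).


Formula: T = Rt / (1 - t)
Step 1 — (1 - t) = 1 - 0.232 = 0.768
Step 2 — T = 54505 / 0.768 ≈ 70970 N (5 s.f.)

70970 N


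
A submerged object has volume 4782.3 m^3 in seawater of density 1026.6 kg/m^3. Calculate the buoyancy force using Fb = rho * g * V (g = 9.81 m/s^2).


Formula: Fb = rho * g * V
Substituting: Fb = 1026.6 * 9.81 * 4782.3
Intermediate: 1026.6 * 9.81 = 10070.946
Result: Fb = 10070.946 * 4782.3 ≈ 48162000 N (5 s.f.)

48162000 N


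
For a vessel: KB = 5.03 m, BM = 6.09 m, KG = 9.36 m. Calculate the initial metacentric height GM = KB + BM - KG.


Formula: GM = KB + BM - KG
Step 1 — KM = KB + BM = 5.03 + 6.09 = 11.12 m
Step 2 — GM = KM - KG = 11.12 - 9.36 = 1.76 m

1.76 m


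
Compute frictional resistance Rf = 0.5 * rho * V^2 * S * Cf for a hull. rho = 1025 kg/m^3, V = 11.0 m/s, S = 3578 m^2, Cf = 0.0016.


Formula: Rf = 0.5 * rho * V^2 * S * Cf
Step 1 — V^2 = 11.0^2 = 121.0
Step 2 — 0.5 * rho * V^2 = 0.5 * 1025 * 121.0 = 62012.5
Step 3 — Rf = 62012.5 * 3578 * 0.0016 ≈ 355010 N (5 s.f.)

355010 N


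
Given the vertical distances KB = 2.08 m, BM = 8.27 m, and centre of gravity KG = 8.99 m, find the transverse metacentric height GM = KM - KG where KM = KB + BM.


Formula: GM = KB + BM - KG
Step 1 — KM = KB + BM = 2.08 + 8.27 = 10.35 m
Step 2 — GM = KM - KG = 10.35 - 8.99 = 1.36 m

1.36 m


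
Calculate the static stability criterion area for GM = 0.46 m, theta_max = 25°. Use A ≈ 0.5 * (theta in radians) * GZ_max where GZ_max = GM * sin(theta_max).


Formula: GZ_max = GM * sin(theta); Area = 0.5 * theta_rad * GZ_max
Step 1 — GZ_max = 0.46 * sin(25°) = 0.46 * 0.422618 = 0.194404 m
Step 2 — theta_rad = 25 * pi/180 = 0.436332 rad
Step 3 — Area = 0.5 * 0.436332 * 0.194404 ≈ 0.042412 m·rad (5 s.f.)

0.042412 m·rad


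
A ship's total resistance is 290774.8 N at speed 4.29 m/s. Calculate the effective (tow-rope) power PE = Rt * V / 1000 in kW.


Formula: PE = Rt * V / 1000 (kW)
Step 1 — PE (W) = 290774.8 * 4.29 = 1247423.892 W
Step 2 — PE (kW) = 1247423.892 / 1000 ≈ 1247.4 kW (5 s.f.)

1247.4 kW


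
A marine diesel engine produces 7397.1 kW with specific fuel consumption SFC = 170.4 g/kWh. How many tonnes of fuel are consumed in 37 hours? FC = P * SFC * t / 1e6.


Formula: FC (tonnes) = P * SFC * t / 1,000,000
Step 1 — P * SFC * t = 7397.1 * 170.4 * 37 = 46637236.08 g
Step 2 — FC (tonnes) = 46637236.08 / 1,000,000 ≈ 46.637 tonnes (5 s.f.)

46.637 tonnes


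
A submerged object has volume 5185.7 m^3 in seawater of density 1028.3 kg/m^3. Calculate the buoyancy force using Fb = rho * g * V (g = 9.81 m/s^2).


Formula: Fb = rho * g * V
Substituting: Fb = 1028.3 * 9.81 * 5185.7
Intermediate: 1028.3 * 9.81 = 10087.623
Result: Fb = 10087.623 * 5185.7 ≈ 52311000 N (5 s.f.)

52311000 N


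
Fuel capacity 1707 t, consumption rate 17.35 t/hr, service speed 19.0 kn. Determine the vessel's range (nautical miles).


Formula: endurance = fuel / rate; range = endurance * speed
Step 1 — endurance = 1707 / 17.35 = 98.3862 hours
Step 2 — range = 98.3862 * 19.0 ≈ 1869.3 nautical miles (5 s.f.)

1869.3 NM


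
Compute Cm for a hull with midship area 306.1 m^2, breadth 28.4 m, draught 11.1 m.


Formula: Cm = Am / (B * T)
Step 1 — B * T = 28.4 * 11.1 = 315.24 m^2
Step 2 — Cm = 306.1 / 315.24 ≈ 0.97101 (5 s.f.)

0.97101


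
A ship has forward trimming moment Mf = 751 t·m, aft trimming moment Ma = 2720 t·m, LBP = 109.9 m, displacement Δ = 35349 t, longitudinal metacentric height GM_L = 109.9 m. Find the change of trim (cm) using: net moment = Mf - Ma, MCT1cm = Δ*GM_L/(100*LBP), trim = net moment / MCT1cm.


Formula: net trimming moment = Mf - Ma; MCT1cm = Δ*GM_L/(100*LBP); trim = net moment / MCT1cm
Step 1 — net trimming moment = 751 - 2720 = -1969 t·m
Step 2 — MCT1cm = 35349 * 109.9 / (100 * 109.9) = 353.49 t·m/cm
Step 3 — trim = -1969 / 353.49 ≈ -5.5702 cm (5 s.f.)

-5.5702 cm


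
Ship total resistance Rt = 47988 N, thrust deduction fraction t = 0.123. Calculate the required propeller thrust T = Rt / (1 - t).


Formula: T = Rt / (1 - t)
Step 1 — (1 - t) = 1 - 0.123 = 0.877
Step 2 — T = 47988 / 0.877 ≈ 54718 N (5 s.f.)

54718 N


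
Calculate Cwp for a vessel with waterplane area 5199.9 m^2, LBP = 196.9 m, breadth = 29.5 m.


Formula: Cwp = Aw / (L * B)
Step 1 — L * B = 196.9 * 29.5 = 5808.55 m^2
Step 2 — Cwp = 5199.9 / 5808.55 ≈ 0.89521 (5 s.f.)

0.89521


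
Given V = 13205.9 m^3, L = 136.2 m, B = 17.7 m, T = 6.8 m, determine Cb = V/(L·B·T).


Formula: Cb = V / (L * B * T)
Step 1 — L * B * T = 136.2 * 17.7 * 6.8 = 16393.032 m^3
Step 2 — Cb = 13205.9 / 16393.032 ≈ 0.80558 (5 s.f.)

0.80558


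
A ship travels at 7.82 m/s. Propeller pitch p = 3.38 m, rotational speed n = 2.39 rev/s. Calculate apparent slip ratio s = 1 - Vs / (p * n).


Formula: s = 1 - Vs / (p * n)
Step 1 — p * n = 3.38 * 2.39 = 8.0782
Step 2 — Vs / (p*n) = 7.82 / 8.0782 = 0.968037 (6 d.p.)
Step 3 — s = 1 - 0.968037 = 0.031963

0.031963


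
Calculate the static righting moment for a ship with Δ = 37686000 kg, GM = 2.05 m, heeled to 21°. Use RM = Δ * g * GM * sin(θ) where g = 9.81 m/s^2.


Formula: GZ = GM * sin(theta); RM = disp * g * GZ
Step 1 — GZ = 2.05 * sin(21°) = 2.05 * 0.358368 = 0.734654 m
Step 2 — RM = 37686000 * 9.81 * 0.734654 ≈ 271600000 N·m (5 s.f.)

271600000 N·m


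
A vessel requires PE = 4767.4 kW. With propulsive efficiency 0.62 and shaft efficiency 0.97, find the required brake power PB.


Formula: PB = PE / (eta_D * eta_S)
Step 1 — combined efficiency = eta_D * eta_S = 0.62 * 0.97 = 0.6014
Step 2 — PB = 4767.4 / 0.6014 ≈ 7927.2 kW (5 s.f.)

7927.2 kW


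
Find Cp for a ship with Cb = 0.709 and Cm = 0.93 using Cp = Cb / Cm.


Formula: Cp = Cb / Cm
Substituting: Cp = 0.709 / 0.93
Result: Cp ≈ 0.76237 (5 s.f.)

0.76237


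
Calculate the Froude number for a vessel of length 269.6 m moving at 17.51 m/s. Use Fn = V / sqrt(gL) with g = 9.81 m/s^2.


Formula: Fn = V / sqrt(g * L)
Step 1 — g * L = 9.81 * 269.6 = 2644.776
Step 2 — sqrt(g * L) = sqrt(2644.776) = 51.427386
Step 3 — Fn = 17.51 / 51.427386 ≈ 0.34048 (5 s.f.)

0.34048


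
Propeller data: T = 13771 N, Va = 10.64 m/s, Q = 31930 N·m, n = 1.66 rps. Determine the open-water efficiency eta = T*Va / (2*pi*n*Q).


Formula: eta = T * Va / (2 * pi * n * Q)
Step 1 — numerator = T * Va = 13771 * 10.64 = 146523.44
Step 2 — 2 * pi * n = 2 * pi * 1.66 = 10.430088
Step 3 — denominator = 10.430088 * 31930 = 333032.71
Step 4 — eta = 146523.44 / 333032.71 ≈ 0.43997 (5 s.f.)

0.43997


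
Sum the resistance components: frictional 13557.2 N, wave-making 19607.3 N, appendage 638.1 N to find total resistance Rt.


Formula: Rt = Rf + Rw + Ra
Substituting: Rt = 13557.2 + 19607.3 + 638.1
Result: Rt = 33802.6 N

33802.6 N


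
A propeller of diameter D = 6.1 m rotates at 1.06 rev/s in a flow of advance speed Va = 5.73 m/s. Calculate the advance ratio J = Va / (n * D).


Formula: J = Va / (n * D)
Step 1 — n * D = 1.06 * 6.1 = 6.466
Step 2 — J = 5.73 / 6.466 ≈ 0.88617 (5 s.f.)

0.88617


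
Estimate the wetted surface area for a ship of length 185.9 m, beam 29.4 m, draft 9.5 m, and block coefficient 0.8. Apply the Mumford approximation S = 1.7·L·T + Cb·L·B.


Formula: S = 1.7*L*T + V/T with V = Cb*L*B*T, i.e. S = L * (1.7*T + Cb*B)
Step 1 — 1.7*T = 1.7 * 9.5 = 16.15 m
Step 2 — Cb*B = 0.8 * 29.4 = 23.52 m
Step 3 — 1.7*T + Cb*B = 16.15 + 23.52 = 39.67 m
Step 4 — S = 185.9 * 39.67 ≈ 7374.7 m^2 (5 s.f.)

7374.7 m^2


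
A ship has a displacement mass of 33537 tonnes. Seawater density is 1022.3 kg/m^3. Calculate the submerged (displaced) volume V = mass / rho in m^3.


Formula: V = mass / rho
Step 1 — convert tonnes to kg: 33537 t * 1000 = 33537000 kg
Step 2 — V = 33537000 / 1022.3 ≈ 32805 m^3 (5 s.f.)

32805 m^3


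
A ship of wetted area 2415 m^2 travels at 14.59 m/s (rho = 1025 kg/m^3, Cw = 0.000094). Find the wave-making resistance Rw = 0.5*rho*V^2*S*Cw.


Formula: Rw = 0.5 * rho * V^2 * S * Cw
Step 1 — V^2 = 14.59^2 = 212.8681
Step 2 — 0.5 * rho * V^2 = 0.5 * 1025 * 212.8681 = 109094.90125
Step 3 — Rw = 109094.90125 * 2415 * 0.000094 ≈ 24766 N (5 s.f.)

24766 N


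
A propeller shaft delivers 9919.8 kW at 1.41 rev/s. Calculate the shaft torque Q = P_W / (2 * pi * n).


Formula: Q = P_W / (2 * pi * n)
Step 1 — P_W = 9919.8 kW * 1000 = 9919800.0 W
Step 2 — 2 * pi * n = 2 * pi * 1.41 = 8.859291
Step 3 — Q = 9919800.0 / 8.859291 ≈ 1119700 N·m (5 s.f.)

1119700 N·m


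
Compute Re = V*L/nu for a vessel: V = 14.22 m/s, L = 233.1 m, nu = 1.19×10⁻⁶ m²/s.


Formula: Re = V * L / nu
Step 1 — V * L = 14.22 * 233.1 = 3314.682 m^2/s
Step 2 — Re = 3314.682 / 1.19e-6 = 2.79e+09

2.79e+09


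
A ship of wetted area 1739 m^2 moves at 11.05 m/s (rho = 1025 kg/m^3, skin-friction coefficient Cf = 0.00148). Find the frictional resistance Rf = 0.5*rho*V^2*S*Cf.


Formula: Rf = 0.5 * rho * V^2 * S * Cf
Step 1 — V^2 = 11.05^2 = 122.1025
Step 2 — 0.5 * rho * V^2 = 0.5 * 1025 * 122.1025 = 62577.53125
Step 3 — Rf = 62577.53125 * 1739 * 0.00148 ≈ 161060 N (5 s.f.)

161060 N


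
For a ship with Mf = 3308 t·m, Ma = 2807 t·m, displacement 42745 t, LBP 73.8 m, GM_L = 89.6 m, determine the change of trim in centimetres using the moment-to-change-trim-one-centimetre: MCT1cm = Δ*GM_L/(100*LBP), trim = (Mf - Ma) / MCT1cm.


Formula: net trimming moment = Mf - Ma; MCT1cm = Δ*GM_L/(100*LBP); trim = net moment / MCT1cm
Step 1 — net trimming moment = 3308 - 2807 = 501 t·m
Step 2 — MCT1cm = 42745 * 89.6 / (100 * 73.8) = 518.9637 t·m/cm
Step 3 — trim = 501 / 518.9637 ≈ 0.96539 cm (5 s.f.)

0.96539 cm


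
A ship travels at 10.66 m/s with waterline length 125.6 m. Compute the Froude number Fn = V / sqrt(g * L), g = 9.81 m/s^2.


Formula: Fn = V / sqrt(g * L)
Step 1 — g * L = 9.81 * 125.6 = 1232.136
Step 2 — sqrt(g * L) = sqrt(1232.136) = 35.101795
Step 3 — Fn = 10.66 / 35.101795 ≈ 0.30369 (5 s.f.)

0.30369


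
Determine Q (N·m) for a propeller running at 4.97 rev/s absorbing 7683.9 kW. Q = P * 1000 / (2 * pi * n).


Formula: Q = P_W / (2 * pi * n)
Step 1 — P_W = 7683.9 kW * 1000 = 7683900.0 W
Step 2 — 2 * pi * n = 2 * pi * 4.97 = 31.227431
Step 3 — Q = 7683900.0 / 31.227431 ≈ 246060 N·m (5 s.f.)

246060 N·m


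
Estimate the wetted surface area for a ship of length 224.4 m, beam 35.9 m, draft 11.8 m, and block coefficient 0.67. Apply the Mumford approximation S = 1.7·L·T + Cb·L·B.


Formula: S = 1.7*L*T + V/T with V = Cb*L*B*T, i.e. S = L * (1.7*T + Cb*B)
Step 1 — 1.7*T = 1.7 * 11.8 = 20.06 m
Step 2 — Cb*B = 0.67 * 35.9 = 24.053 m
Step 3 — 1.7*T + Cb*B = 20.06 + 24.053 = 44.113 m
Step 4 — S = 224.4 * 44.113 ≈ 9899.0 m^2 (5 s.f.)

9899.0 m^2


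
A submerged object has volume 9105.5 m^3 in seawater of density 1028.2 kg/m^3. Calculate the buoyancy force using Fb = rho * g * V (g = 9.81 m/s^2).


Formula: Fb = rho * g * V
Substituting: Fb = 1028.2 * 9.81 * 9105.5
Intermediate: 1028.2 * 9.81 = 10086.642
Result: Fb = 10086.642 * 9105.5 ≈ 91844000 N (5 s.f.)

91844000 N


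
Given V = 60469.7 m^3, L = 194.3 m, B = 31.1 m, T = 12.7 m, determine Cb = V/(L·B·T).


Formula: Cb = V / (L * B * T)
Step 1 — L * B * T = 194.3 * 31.1 * 12.7 = 76742.671 m^3
Step 2 — Cb = 60469.7 / 76742.671 ≈ 0.78795 (5 s.f.)

0.78795


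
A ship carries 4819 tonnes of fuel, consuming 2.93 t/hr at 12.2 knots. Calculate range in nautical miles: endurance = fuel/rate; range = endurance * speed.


Formula: endurance = fuel / rate; range = endurance * speed
Step 1 — endurance = 4819 / 2.93 = 1644.7099 hours
Step 2 — range = 1644.7099 * 12.2 ≈ 20065 nautical miles (5 s.f.)

20065 NM


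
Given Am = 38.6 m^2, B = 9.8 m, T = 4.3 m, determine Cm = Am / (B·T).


Formula: Cm = Am / (B * T)
Step 1 — B * T = 9.8 * 4.3 = 42.14 m^2
Step 2 — Cm = 38.6 / 42.14 ≈ 0.91599 (5 s.f.)

0.91599


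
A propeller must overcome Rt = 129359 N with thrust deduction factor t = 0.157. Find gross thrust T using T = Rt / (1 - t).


Formula: T = Rt / (1 - t)
Step 1 — (1 - t) = 1 - 0.157 = 0.843
Step 2 — T = 129359 / 0.843 ≈ 153450 N (5 s.f.)

153450 N


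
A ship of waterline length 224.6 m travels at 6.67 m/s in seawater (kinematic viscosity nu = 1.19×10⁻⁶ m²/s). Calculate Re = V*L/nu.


Formula: Re = V * L / nu
Step 1 — V * L = 6.67 * 224.6 = 1498.082 m^2/s
Step 2 — Re = 1498.082 / 1.19e-6 = 1.26e+09

1.26e+09


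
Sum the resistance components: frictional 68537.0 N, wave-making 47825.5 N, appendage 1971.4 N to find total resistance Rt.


Formula: Rt = Rf + Rw + Ra
Substituting: Rt = 68537.0 + 47825.5 + 1971.4
Result: Rt = 118333.9 N

118333.9 N


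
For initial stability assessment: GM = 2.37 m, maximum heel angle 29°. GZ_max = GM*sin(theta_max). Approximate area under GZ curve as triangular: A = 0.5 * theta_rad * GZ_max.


Formula: GZ_max = GM * sin(theta); Area = 0.5 * theta_rad * GZ_max
Step 1 — GZ_max = 2.37 * sin(29°) = 2.37 * 0.48481 = 1.149 m
Step 2 — theta_rad = 29 * pi/180 = 0.506145 rad
Step 3 — Area = 0.5 * 0.506145 * 1.149 ≈ 0.29078 m·rad (5 s.f.)

0.29078 m·rad


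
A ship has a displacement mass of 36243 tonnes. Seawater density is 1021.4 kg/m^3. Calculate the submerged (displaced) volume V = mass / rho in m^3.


Formula: V = mass / rho
Step 1 — convert tonnes to kg: 36243 t * 1000 = 36243000 kg
Step 2 — V = 36243000 / 1021.4 ≈ 35484 m^3 (5 s.f.)

35484 m^3


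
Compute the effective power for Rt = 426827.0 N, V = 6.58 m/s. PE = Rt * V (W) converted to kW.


Formula: PE = Rt * V / 1000 (kW)
Step 1 — PE (W) = 426827.0 * 6.58 = 2808521.66 W
Step 2 — PE (kW) = 2808521.66 / 1000 ≈ 2808.5 kW (5 s.f.)

2808.5 kW


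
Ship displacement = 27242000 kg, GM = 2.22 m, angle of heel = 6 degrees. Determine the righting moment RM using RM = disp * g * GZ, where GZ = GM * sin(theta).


Formula: GZ = GM * sin(theta); RM = disp * g * GZ
Step 1 — GZ = 2.22 * sin(6°) = 2.22 * 0.104528 = 0.232052 m
Step 2 — RM = 27242000 * 9.81 * 0.232052 ≈ 62015000 N·m (5 s.f.)

62015000 N·m
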